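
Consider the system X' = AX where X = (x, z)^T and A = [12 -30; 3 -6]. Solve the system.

x(t) = -3K_1e^(3t)sin(3t) - K_1e^(3t)cos(3t) - K_2e^(3t)sin(3t) + 3K_2e^(3t)cos(3t), z(t) = -K_1e^(3t)sin(3t) + K_2e^(3t)cos(3t)

Coefficient matrix A = [[12, -30], [3, -6]].
Characteristic polynomial det(A - λI) = λ^2 - 6λ + 18 = 0.
Eigenvalues λ = 3 ± 3i (complex conjugate pair).
For λ=3+3i: an eigenvector is (-1,0) - i(-3,-1) = (-1 + 3i, 0 + i).
A real fundamental pair from Re and Im of e^((3+3i)t)v: X_1 = e^(3t)(cos(3t)·(-1,0) + sin(3t)·(-3,-1)), X_2 = e^(3t)(sin(3t)·(-1,0) - cos(3t)·(-3,-1)).
General solution: K_1X_1 + K_2X_2.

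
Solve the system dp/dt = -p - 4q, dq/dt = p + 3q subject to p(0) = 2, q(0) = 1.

Coefficient matrix A = [[-1, -4], [1, 3]].
Characteristic polynomial det(A - λI) = λ^2 - 2λ + 1 = 0.
Single eigenvalue λ = 1 with algebraic multiplicity 2.
Eigenvector v = (2,-1); generalized eigenvector w with (A-λI)w=v is (1,-1).
General solution: e^(t)[C_1·v + C_2·(t·v + w)].
Applying p(0)=2, q(0)=1 gives C_1=3, C_2=-4.

p(t) = -8te^(t) + 2e^(t), q(t) = 4te^(t) + e^(t)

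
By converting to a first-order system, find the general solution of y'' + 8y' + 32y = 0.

Let x_1 = y, x_2 = y'. Then x_1' = x_2 and x_2' = -32x_1 - 8x_2.
A = [[0,1],[-32,-8]]; det(A-λI) = λ^2 + 8λ + 32.
Eigenvalues λ = -4 ± 4i.

y(t) = c_1e^(-4t)cos(4t) + c_2e^(-4t)sin(4t)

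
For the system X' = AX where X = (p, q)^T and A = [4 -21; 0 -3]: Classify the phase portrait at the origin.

A = [[4,-21],[0,-3]]; det(A-λI) = λ^2 - λ - 12.
λ = 4, -3: opposite signs.

saddle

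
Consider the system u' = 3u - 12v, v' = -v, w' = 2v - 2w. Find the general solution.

u(t) = c_1e^(3t) + 3c_2e^(-t), v(t) = c_2e^(-t), w(t) = 2c_2e^(-t) + c_3e^(-2t)

Coefficient matrix A = [[3, -12, 0], [0, -1, 0], [0, 2, -2]].
det(A - λI) = 0 gives eigenvalues λ = 3, -1, -2.
For λ=3: eigenvector (1,0,0).
For λ=-1: eigenvector (3,1,2).
For λ=-2: eigenvector (0,0,1).
General solution: c_1e^(3t)(1,0,0) + c_2e^(-t)(3,1,2) + c_3e^(-2t)(0,0,1).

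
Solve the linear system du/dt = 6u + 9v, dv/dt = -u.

Coefficient matrix A = [[6, 9], [-1, 0]].
Characteristic polynomial det(A - λI) = λ^2 - 6λ + 9 = 0.
Single eigenvalue λ = 3 with algebraic multiplicity 2.
Eigenvector v = (-3,1); generalized eigenvector w with (A-λI)w=v is (2,-1).
General solution: e^(3t)[C_1·v + C_2·(t·v + w)].

u(t) = -3C_1e^(3t) - 3C_2te^(3t) + 2C_2e^(3t), v(t) = C_1e^(3t) + C_2te^(3t) - C_2e^(3t)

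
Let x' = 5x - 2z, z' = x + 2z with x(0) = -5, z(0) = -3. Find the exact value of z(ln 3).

A = [[5,-2],[1,2]]; eigenvalues λ = 3, 4.
Eigenvectors: (-1,-1) for λ=3, (2,1) for λ=4.
From the initial condition, c_1 = 1, c_2 = -2.
z(ln 3) = (1)(3^3)(-1) + (-2)(3^4)(1) = -189.

-189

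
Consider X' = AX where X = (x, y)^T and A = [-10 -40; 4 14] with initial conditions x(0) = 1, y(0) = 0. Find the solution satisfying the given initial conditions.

x(t) = -3e^(2t)sin(4t) + e^(2t)cos(4t), y(t) = e^(2t)sin(4t)

Coefficient matrix A = [[-10, -40], [4, 14]].
Characteristic polynomial det(A - λI) = λ^2 - 4λ + 20 = 0.
Eigenvalues λ = 2 ± 4i (complex conjugate pair).
For λ=2+4i: an eigenvector is (1,0) - i(-3,1) = (1 + 3i, 0 - i).
A real fundamental pair from Re and Im of e^((2+4i)t)v: X_1 = e^(2t)(cos(4t)·(1,0) + sin(4t)·(-3,1)), X_2 = e^(2t)(sin(4t)·(1,0) - cos(4t)·(-3,1)).
General solution: c_1X_1 + c_2X_2.
Applying x(0)=1, y(0)=0 gives c_1=1, c_2=0.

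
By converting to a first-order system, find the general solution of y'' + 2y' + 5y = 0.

Let x_1 = y, x_2 = y'. Then x_1' = x_2 and x_2' = -5x_1 - 2x_2.
A = [[0,1],[-5,-2]]; det(A-λI) = λ^2 + 2λ + 5.
Eigenvalues λ = -1 ± 2i.

y(t) = c_1e^(-t)cos(2t) + c_2e^(-t)sin(2t)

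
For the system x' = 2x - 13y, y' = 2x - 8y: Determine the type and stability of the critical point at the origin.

stable spiral

A = [[2,-13],[2,-8]]; det(A-λI) = λ^2 + 6λ + 10.
λ = -3 ± i: negative real part.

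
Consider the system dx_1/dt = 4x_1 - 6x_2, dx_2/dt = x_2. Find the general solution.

Coefficient matrix A = [[4, -6], [0, 1]].
Characteristic polynomial det(A - λI) = λ^2 - 5λ + 4 = 0.
Eigenvalues λ = 4, 1.
For λ=4: (A-λI) row 1 is [0, -6], so an eigenvector is (-1, 0).
For λ=1: (A-λI) row 1 is [3, -6], so an eigenvector is (2, 1).
General solution: c_1e^(4t)(-1,0) + c_2e^(t)(2,1).

x_1(t) = -c_1e^(4t) + 2c_2e^(t), x_2(t) = c_2e^(t)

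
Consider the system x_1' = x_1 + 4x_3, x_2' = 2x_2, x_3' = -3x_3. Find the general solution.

x_1(t) = K_1e^(t) - K_3e^(-3t), x_2(t) = K_2e^(2t), x_3(t) = K_3e^(-3t)

Coefficient matrix A = [[1, 0, 4], [0, 2, 0], [0, 0, -3]].
det(A - λI) = 0 gives eigenvalues λ = 1, 2, -3.
For λ=1: eigenvector (1,0,0).
For λ=2: eigenvector (0,1,0).
For λ=-3: eigenvector (-1,0,1).
General solution: K_1e^(t)(1,0,0) + K_2e^(2t)(0,1,0) + K_3e^(-3t)(-1,0,1).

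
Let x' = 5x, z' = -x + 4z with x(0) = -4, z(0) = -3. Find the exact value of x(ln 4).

A = [[5,0],[-1,4]]; eigenvalues λ = 4, 5.
Eigenvectors: (0,1) for λ=4, (1,-1) for λ=5.
From the initial condition, c_1 = -7, c_2 = -4.
x(ln 4) = (-7)(4^4)(0) + (-4)(4^5)(1) = -4096.

-4096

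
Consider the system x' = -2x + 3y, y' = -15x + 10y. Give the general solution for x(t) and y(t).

Coefficient matrix A = [[-2, 3], [-15, 10]].
Characteristic polynomial det(A - λI) = λ^2 - 8λ + 25 = 0.
Eigenvalues λ = 4 ± 3i (complex conjugate pair).
For λ=4+3i: an eigenvector is (1,2) - i(0,-1) = (1, 2 + i).
A real fundamental pair from Re and Im of e^((4+3i)t)v: X_1 = e^(4t)(cos(3t)·(1,2) + sin(3t)·(0,-1)), X_2 = e^(4t)(sin(3t)·(1,2) - cos(3t)·(0,-1)).
General solution: c_1X_1 + c_2X_2.

x(t) = c_1e^(4t)cos(3t) + c_2e^(4t)sin(3t), y(t) = -c_1e^(4t)sin(3t) + 2c_1e^(4t)cos(3t) + 2c_2e^(4t)sin(3t) + c_2e^(4t)cos(3t)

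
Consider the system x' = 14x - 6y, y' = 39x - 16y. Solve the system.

Coefficient matrix A = [[14, -6], [39, -16]].
Characteristic polynomial det(A - λI) = λ^2 + 2λ + 10 = 0.
Eigenvalues λ = -1 ± 3i (complex conjugate pair).
For λ=-1+3i: an eigenvector is (-1,-3) - i(1,2) = (-1 - i, -3 - 2i).
A real fundamental pair from Re and Im of e^((-1+3i)t)v: X_1 = e^(-t)(cos(3t)·(-1,-3) + sin(3t)·(1,2)), X_2 = e^(-t)(sin(3t)·(-1,-3) - cos(3t)·(1,2)).
General solution: C_1X_1 + C_2X_2.

x(t) = C_1e^(-t)sin(3t) - C_1e^(-t)cos(3t) - C_2e^(-t)sin(3t) - C_2e^(-t)cos(3t), y(t) = 2C_1e^(-t)sin(3t) - 3C_1e^(-t)cos(3t) - 3C_2e^(-t)sin(3t) - 2C_2e^(-t)cos(3t)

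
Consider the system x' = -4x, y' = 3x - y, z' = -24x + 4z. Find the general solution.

x(t) = c_1e^(-4t), y(t) = -c_1e^(-4t) + c_2e^(-t), z(t) = 3c_1e^(-4t) + c_3e^(4t)

Coefficient matrix A = [[-4, 0, 0], [3, -1, 0], [-24, 0, 4]].
det(A - λI) = 0 gives eigenvalues λ = -4, -1, 4.
For λ=-4: eigenvector (1,-1,3).
For λ=-1: eigenvector (0,1,0).
For λ=4: eigenvector (0,0,1).
General solution: c_1e^(-4t)(1,-1,3) + c_2e^(-t)(0,1,0) + c_3e^(4t)(0,0,1).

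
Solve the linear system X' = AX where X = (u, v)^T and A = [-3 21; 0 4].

Coefficient matrix A = [[-3, 21], [0, 4]].
Characteristic polynomial det(A - λI) = λ^2 - λ - 12 = 0.
Eigenvalues λ = 4, -3.
For λ=4: (A-λI) row 1 is [-7, 21], so an eigenvector is (-3, -1).
For λ=-3: (A-λI) row 1 is [0, 21], so an eigenvector is (-1, 0).
General solution: C_1e^(4t)(-3,-1) + C_2e^(-3t)(-1,0).

u(t) = -3C_1e^(4t) - C_2e^(-3t), v(t) = -C_1e^(4t)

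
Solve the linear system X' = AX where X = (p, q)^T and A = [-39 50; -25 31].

Coefficient matrix A = [[-39, 50], [-25, 31]].
Characteristic polynomial det(A - λI) = λ^2 + 8λ + 41 = 0.
Eigenvalues λ = -4 ± 5i (complex conjugate pair).
For λ=-4+5i: an eigenvector is (3,2) - i(-1,-1) = (3 + i, 2 + i).
A real fundamental pair from Re and Im of e^((-4+5i)t)v: X_1 = e^(-4t)(cos(5t)·(3,2) + sin(5t)·(-1,-1)), X_2 = e^(-4t)(sin(5t)·(3,2) - cos(5t)·(-1,-1)).
General solution: C_1X_1 + C_2X_2.

p(t) = -C_1e^(-4t)sin(5t) + 3C_1e^(-4t)cos(5t) + 3C_2e^(-4t)sin(5t) + C_2e^(-4t)cos(5t), q(t) = -C_1e^(-4t)sin(5t) + 2C_1e^(-4t)cos(5t) + 2C_2e^(-4t)sin(5t) + C_2e^(-4t)cos(5t)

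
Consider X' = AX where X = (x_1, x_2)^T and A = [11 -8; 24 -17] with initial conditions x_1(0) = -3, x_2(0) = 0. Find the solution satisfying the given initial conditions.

Coefficient matrix A = [[11, -8], [24, -17]].
Characteristic polynomial det(A - λI) = λ^2 + 6λ + 5 = 0.
Eigenvalues λ = -1, -5.
For λ=-1: (A-λI) row 1 is [12, -8], so an eigenvector is (2, 3).
For λ=-5: (A-λI) row 1 is [16, -8], so an eigenvector is (1, 2).
General solution: C_1e^(-t)(2,3) + C_2e^(-5t)(1,2).
Applying x_1(0)=-3, x_2(0)=0 gives C_1=-6, C_2=9.

x_1(t) = -12e^(-t) + 9e^(-5t), x_2(t) = -18e^(-t) + 18e^(-5t)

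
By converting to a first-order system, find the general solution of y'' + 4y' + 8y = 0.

y(t) = C_1e^(-2t)cos(2t) + C_2e^(-2t)sin(2t)

Let x_1 = y, x_2 = y'. Then x_1' = x_2 and x_2' = -8x_1 - 4x_2.
A = [[0,1],[-8,-4]]; det(A-λI) = λ^2 + 4λ + 8.
Eigenvalues λ = -2 ± 2i.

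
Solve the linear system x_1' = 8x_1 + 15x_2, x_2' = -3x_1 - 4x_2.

Coefficient matrix A = [[8, 15], [-3, -4]].
Characteristic polynomial det(A - λI) = λ^2 - 4λ + 13 = 0.
Eigenvalues λ = 2 ± 3i (complex conjugate pair).
For λ=2+3i: an eigenvector is (-2,1) - i(1,0) = (-2 - i, 1).
A real fundamental pair from Re and Im of e^((2+3i)t)v: X_1 = e^(2t)(cos(3t)·(-2,1) + sin(3t)·(1,0)), X_2 = e^(2t)(sin(3t)·(-2,1) - cos(3t)·(1,0)).
General solution: C_1X_1 + C_2X_2.

x_1(t) = C_1e^(2t)sin(3t) - 2C_1e^(2t)cos(3t) - 2C_2e^(2t)sin(3t) - C_2e^(2t)cos(3t), x_2(t) = C_1e^(2t)cos(3t) + C_2e^(2t)sin(3t)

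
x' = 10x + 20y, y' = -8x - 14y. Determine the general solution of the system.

x(t) = c_1e^(-2t)sin(4t) + 2c_1e^(-2t)cos(4t) + 2c_2e^(-2t)sin(4t) - c_2e^(-2t)cos(4t), y(t) = -c_1e^(-2t)sin(4t) - c_1e^(-2t)cos(4t) - c_2e^(-2t)sin(4t) + c_2e^(-2t)cos(4t)

Coefficient matrix A = [[10, 20], [-8, -14]].
Characteristic polynomial det(A - λI) = λ^2 + 4λ + 20 = 0.
Eigenvalues λ = -2 ± 4i (complex conjugate pair).
For λ=-2+4i: an eigenvector is (2,-1) - i(1,-1) = (2 - i, -1 + i).
A real fundamental pair from Re and Im of e^((-2+4i)t)v: X_1 = e^(-2t)(cos(4t)·(2,-1) + sin(4t)·(1,-1)), X_2 = e^(-2t)(sin(4t)·(2,-1) - cos(4t)·(1,-1)).
General solution: c_1X_1 + c_2X_2.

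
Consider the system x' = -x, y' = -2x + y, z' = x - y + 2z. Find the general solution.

Coefficient matrix A = [[-1, 0, 0], [-2, 1, 0], [1, -1, 2]].
det(A - λI) = 0 gives eigenvalues λ = 1, -1, 2.
For λ=1: eigenvector (0,-1,-1).
For λ=-1: eigenvector (1,1,0).
For λ=2: eigenvector (0,0,1).
General solution: c_1e^(t)(0,-1,-1) + c_2e^(-t)(1,1,0) + c_3e^(2t)(0,0,1).

x(t) = c_2e^(-t), y(t) = -c_1e^(t) + c_2e^(-t), z(t) = -c_1e^(t) + c_3e^(2t)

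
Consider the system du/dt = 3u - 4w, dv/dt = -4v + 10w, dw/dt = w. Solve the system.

u(t) = C_1e^(3t) + 2C_3e^(t), v(t) = C_2e^(-4t) + 2C_3e^(t), w(t) = C_3e^(t)

Coefficient matrix A = [[3, 0, -4], [0, -4, 10], [0, 0, 1]].
det(A - λI) = 0 gives eigenvalues λ = 3, -4, 1.
For λ=3: eigenvector (1,0,0).
For λ=-4: eigenvector (0,1,0).
For λ=1: eigenvector (2,2,1).
General solution: C_1e^(3t)(1,0,0) + C_2e^(-4t)(0,1,0) + C_3e^(t)(2,2,1).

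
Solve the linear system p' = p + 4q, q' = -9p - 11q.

p(t) = 2c_1e^(-5t) + 2c_2te^(-5t) + c_2e^(-5t), q(t) = -3c_1e^(-5t) - 3c_2te^(-5t) - c_2e^(-5t)

Coefficient matrix A = [[1, 4], [-9, -11]].
Characteristic polynomial det(A - λI) = λ^2 + 10λ + 25 = 0.
Single eigenvalue λ = -5 with algebraic multiplicity 2.
Eigenvector v = (2,-3); generalized eigenvector w with (A-λI)w=v is (1,-1).
General solution: e^(-5t)[c_1·v + c_2·(t·v + w)].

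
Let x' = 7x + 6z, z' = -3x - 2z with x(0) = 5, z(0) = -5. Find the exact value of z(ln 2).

A = [[7,6],[-3,-2]]; eigenvalues λ = 4, 1.
Eigenvectors: (2,-1) for λ=4, (-1,1) for λ=1.
From the initial condition, c_1 = 0, c_2 = -5.
z(ln 2) = (0)(2^4)(-1) + (-5)(2^1)(1) = -10.

-10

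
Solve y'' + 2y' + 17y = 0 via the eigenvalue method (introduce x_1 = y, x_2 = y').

Let x_1 = y, x_2 = y'. Then x_1' = x_2 and x_2' = -17x_1 - 2x_2.
A = [[0,1],[-17,-2]]; det(A-λI) = λ^2 + 2λ + 17.
Eigenvalues λ = -1 ± 4i.

y(t) = K_1e^(-t)cos(4t) + K_2e^(-t)sin(4t)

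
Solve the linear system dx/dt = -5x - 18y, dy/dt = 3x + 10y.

Coefficient matrix A = [[-5, -18], [3, 10]].
Characteristic polynomial det(A - λI) = λ^2 - 5λ + 4 = 0.
Eigenvalues λ = 4, 1.
For λ=4: (A-λI) row 1 is [-9, -18], so an eigenvector is (-2, 1).
For λ=1: (A-λI) row 1 is [-6, -18], so an eigenvector is (-3, 1).
General solution: c_1e^(4t)(-2,1) + c_2e^(t)(-3,1).

x(t) = -2c_1e^(4t) - 3c_2e^(t), y(t) = c_1e^(4t) + c_2e^(t)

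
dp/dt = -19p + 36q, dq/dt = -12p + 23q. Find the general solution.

p(t) = 3C_1e^(5t) + 2C_2e^(-t), q(t) = 2C_1e^(5t) + C_2e^(-t)

Coefficient matrix A = [[-19, 36], [-12, 23]].
Characteristic polynomial det(A - λI) = λ^2 - 4λ - 5 = 0.
Eigenvalues λ = 5, -1.
For λ=5: (A-λI) row 1 is [-24, 36], so an eigenvector is (3, 2).
For λ=-1: (A-λI) row 1 is [-18, 36], so an eigenvector is (2, 1).
General solution: C_1e^(5t)(3,2) + C_2e^(-t)(2,1).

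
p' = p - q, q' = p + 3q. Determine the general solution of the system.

p(t) = C_1e^(2t) + C_2te^(2t), q(t) = -C_1e^(2t) - C_2te^(2t) - C_2e^(2t)

Coefficient matrix A = [[1, -1], [1, 3]].
Characteristic polynomial det(A - λI) = λ^2 - 4λ + 4 = 0.
Single eigenvalue λ = 2 with algebraic multiplicity 2.
Eigenvector v = (1,-1); generalized eigenvector w with (A-λI)w=v is (0,-1).
General solution: e^(2t)[C_1·v + C_2·(t·v + w)].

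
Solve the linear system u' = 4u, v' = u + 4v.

u(t) = c_2e^(4t), v(t) = c_1e^(4t) + c_2te^(4t) - 3c_2e^(4t)

Coefficient matrix A = [[4, 0], [1, 4]].
Characteristic polynomial det(A - λI) = λ^2 - 8λ + 16 = 0.
Single eigenvalue λ = 4 with algebraic multiplicity 2.
Eigenvector v = (0,1); generalized eigenvector w with (A-λI)w=v is (1,-3).
General solution: e^(4t)[c_1·v + c_2·(t·v + w)].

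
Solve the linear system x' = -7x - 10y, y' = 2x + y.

Coefficient matrix A = [[-7, -10], [2, 1]].
Characteristic polynomial det(A - λI) = λ^2 + 6λ + 13 = 0.
Eigenvalues λ = -3 ± 2i (complex conjugate pair).
For λ=-3+2i: an eigenvector is (2,-1) - i(1,0) = (2 - i, -1).
A real fundamental pair from Re and Im of e^((-3+2i)t)v: X_1 = e^(-3t)(cos(2t)·(2,-1) + sin(2t)·(1,0)), X_2 = e^(-3t)(sin(2t)·(2,-1) - cos(2t)·(1,0)).
General solution: c_1X_1 + c_2X_2.

x(t) = c_1e^(-3t)sin(2t) + 2c_1e^(-3t)cos(2t) + 2c_2e^(-3t)sin(2t) - c_2e^(-3t)cos(2t), y(t) = -c_1e^(-3t)cos(2t) - c_2e^(-3t)sin(2t)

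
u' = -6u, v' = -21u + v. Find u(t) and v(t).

Coefficient matrix A = [[-6, 0], [-21, 1]].
Characteristic polynomial det(A - λI) = λ^2 + 5λ - 6 = 0.
Eigenvalues λ = 1, -6.
For λ=1: (A-λI) row 1 is [-7, 0], so an eigenvector is (0, -1).
For λ=-6: (A-λI) row 2 is [-21, 7], so an eigenvector is (-1, -3).
General solution: K_1e^(t)(0,-1) + K_2e^(-6t)(-1,-3).

u(t) = -K_2e^(-6t), v(t) = -K_1e^(t) - 3K_2e^(-6t)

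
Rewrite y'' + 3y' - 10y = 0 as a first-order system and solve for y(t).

Let x_1 = y, x_2 = y'. Then x_1' = x_2 and x_2' = 10x_1 - 3x_2.
A = [[0,1],[10,-3]]; det(A-λI) = λ^2 + 3λ - 10.
Eigenvalues λ = -5, 2 with eigenvectors (1,-5), (1,2).

y(t) = C_1e^(-5t) + C_2e^(2t)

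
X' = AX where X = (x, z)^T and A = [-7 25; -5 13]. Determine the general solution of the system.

Coefficient matrix A = [[-7, 25], [-5, 13]].
Characteristic polynomial det(A - λI) = λ^2 - 6λ + 34 = 0.
Eigenvalues λ = 3 ± 5i (complex conjugate pair).
For λ=3+5i: an eigenvector is (1,0) - i(-2,-1) = (1 + 2i, 0 + i).
A real fundamental pair from Re and Im of e^((3+5i)t)v: X_1 = e^(3t)(cos(5t)·(1,0) + sin(5t)·(-2,-1)), X_2 = e^(3t)(sin(5t)·(1,0) - cos(5t)·(-2,-1)).
General solution: C_1X_1 + C_2X_2.

x(t) = -2C_1e^(3t)sin(5t) + C_1e^(3t)cos(5t) + C_2e^(3t)sin(5t) + 2C_2e^(3t)cos(5t), z(t) = -C_1e^(3t)sin(5t) + C_2e^(3t)cos(5t)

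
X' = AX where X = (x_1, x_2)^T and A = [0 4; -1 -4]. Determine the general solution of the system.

Coefficient matrix A = [[0, 4], [-1, -4]].
Characteristic polynomial det(A - λI) = λ^2 + 4λ + 4 = 0.
Single eigenvalue λ = -2 with algebraic multiplicity 2.
Eigenvector v = (-2,1); generalized eigenvector w with (A-λI)w=v is (3,-2).
General solution: e^(-2t)[K_1·v + K_2·(t·v + w)].

x_1(t) = -2K_1e^(-2t) - 2K_2te^(-2t) + 3K_2e^(-2t), x_2(t) = K_1e^(-2t) + K_2te^(-2t) - 2K_2e^(-2t)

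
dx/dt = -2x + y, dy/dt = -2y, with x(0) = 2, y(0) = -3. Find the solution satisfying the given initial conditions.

Coefficient matrix A = [[-2, 1], [0, -2]].
Characteristic polynomial det(A - λI) = λ^2 + 4λ + 4 = 0.
Single eigenvalue λ = -2 with algebraic multiplicity 2.
Eigenvector v = (1,0); generalized eigenvector w with (A-λI)w=v is (-3,1).
General solution: e^(-2t)[c_1·v + c_2·(t·v + w)].
Applying x(0)=2, y(0)=-3 gives c_1=-7, c_2=-3.

x(t) = -3te^(-2t) + 2e^(-2t), y(t) = -3e^(-2t)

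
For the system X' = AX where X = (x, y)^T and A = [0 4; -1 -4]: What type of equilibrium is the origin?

stable improper node

A = [[0,4],[-1,-4]]; det(A-λI) = λ^2 + 4λ + 4.
repeated λ = -2 with a single eigenvector.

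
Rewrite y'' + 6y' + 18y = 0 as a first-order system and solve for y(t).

y(t) = K_1e^(-3t)cos(3t) + K_2e^(-3t)sin(3t)

Let x_1 = y, x_2 = y'. Then x_1' = x_2 and x_2' = -18x_1 - 6x_2.
A = [[0,1],[-18,-6]]; det(A-λI) = λ^2 + 6λ + 18.
Eigenvalues λ = -3 ± 3i.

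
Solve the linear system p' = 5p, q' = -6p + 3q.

p(t) = -c_2e^(5t), q(t) = c_1e^(3t) + 3c_2e^(5t)

Coefficient matrix A = [[5, 0], [-6, 3]].
Characteristic polynomial det(A - λI) = λ^2 - 8λ + 15 = 0.
Eigenvalues λ = 3, 5.
For λ=3: (A-λI) row 1 is [2, 0], so an eigenvector is (0, 1).
For λ=5: (A-λI) row 2 is [-6, -2], so an eigenvector is (-1, 3).
General solution: c_1e^(3t)(0,1) + c_2e^(5t)(-1,3).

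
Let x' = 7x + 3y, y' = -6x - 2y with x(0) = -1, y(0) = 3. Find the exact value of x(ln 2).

12

A = [[7,3],[-6,-2]]; eigenvalues λ = 1, 4.
Eigenvectors: (1,-2) for λ=1, (-1,1) for λ=4.
From the initial condition, c_1 = -2, c_2 = -1.
x(ln 2) = (-2)(2^1)(1) + (-1)(2^4)(-1) = 12.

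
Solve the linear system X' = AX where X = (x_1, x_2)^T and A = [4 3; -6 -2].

Coefficient matrix A = [[4, 3], [-6, -2]].
Characteristic polynomial det(A - λI) = λ^2 - 2λ + 10 = 0.
Eigenvalues λ = 1 ± 3i (complex conjugate pair).
For λ=1+3i: an eigenvector is (-1,1) - i(0,1) = (-1, 1 - i).
A real fundamental pair from Re and Im of e^((1+3i)t)v: X_1 = e^(t)(cos(3t)·(-1,1) + sin(3t)·(0,1)), X_2 = e^(t)(sin(3t)·(-1,1) - cos(3t)·(0,1)).
General solution: C_1X_1 + C_2X_2.

x_1(t) = -C_1e^(t)cos(3t) - C_2e^(t)sin(3t), x_2(t) = C_1e^(t)sin(3t) + C_1e^(t)cos(3t) + C_2e^(t)sin(3t) - C_2e^(t)cos(3t)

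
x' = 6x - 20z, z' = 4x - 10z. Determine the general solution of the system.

Coefficient matrix A = [[6, -20], [4, -10]].
Characteristic polynomial det(A - λI) = λ^2 + 4λ + 20 = 0.
Eigenvalues λ = -2 ± 4i (complex conjugate pair).
For λ=-2+4i: an eigenvector is (-1,0) - i(-2,-1) = (-1 + 2i, 0 + i).
A real fundamental pair from Re and Im of e^((-2+4i)t)v: X_1 = e^(-2t)(cos(4t)·(-1,0) + sin(4t)·(-2,-1)), X_2 = e^(-2t)(sin(4t)·(-1,0) - cos(4t)·(-2,-1)).
General solution: C_1X_1 + C_2X_2.

x(t) = -2C_1e^(-2t)sin(4t) - C_1e^(-2t)cos(4t) - C_2e^(-2t)sin(4t) + 2C_2e^(-2t)cos(4t), z(t) = -C_1e^(-2t)sin(4t) + C_2e^(-2t)cos(4t)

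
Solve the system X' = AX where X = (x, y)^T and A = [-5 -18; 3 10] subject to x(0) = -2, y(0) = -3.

Coefficient matrix A = [[-5, -18], [3, 10]].
Characteristic polynomial det(A - λI) = λ^2 - 5λ + 4 = 0.
Eigenvalues λ = 4, 1.
For λ=4: (A-λI) row 1 is [-9, -18], so an eigenvector is (2, -1).
For λ=1: (A-λI) row 1 is [-6, -18], so an eigenvector is (-3, 1).
General solution: K_1e^(4t)(2,-1) + K_2e^(t)(-3,1).
Applying x(0)=-2, y(0)=-3 gives K_1=11, K_2=8.

x(t) = 22e^(4t) - 24e^(t), y(t) = -11e^(4t) + 8e^(t)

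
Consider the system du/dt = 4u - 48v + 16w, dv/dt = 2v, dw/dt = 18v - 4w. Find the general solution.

u(t) = c_1e^(4t) - 2c_2e^(-4t), v(t) = c_3e^(2t), w(t) = c_2e^(-4t) + 3c_3e^(2t)

Coefficient matrix A = [[4, -48, 16], [0, 2, 0], [0, 18, -4]].
det(A - λI) = 0 gives eigenvalues λ = 4, -4, 2.
For λ=4: eigenvector (1,0,0).
For λ=-4: eigenvector (-2,0,1).
For λ=2: eigenvector (0,1,3).
General solution: c_1e^(4t)(1,0,0) + c_2e^(-4t)(-2,0,1) + c_3e^(2t)(0,1,3).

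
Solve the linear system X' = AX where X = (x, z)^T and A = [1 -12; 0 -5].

Coefficient matrix A = [[1, -12], [0, -5]].
Characteristic polynomial det(A - λI) = λ^2 + 4λ - 5 = 0.
Eigenvalues λ = -5, 1.
For λ=-5: (A-λI) row 1 is [6, -12], so an eigenvector is (-2, -1).
For λ=1: (A-λI) row 1 is [0, -12], so an eigenvector is (-1, 0).
General solution: C_1e^(-5t)(-2,-1) + C_2e^(t)(-1,0).

x(t) = -2C_1e^(-5t) - C_2e^(t), z(t) = -C_1e^(-5t)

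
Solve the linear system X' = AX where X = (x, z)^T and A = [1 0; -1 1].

Coefficient matrix A = [[1, 0], [-1, 1]].
Characteristic polynomial det(A - λI) = λ^2 - 2λ + 1 = 0.
Single eigenvalue λ = 1 with algebraic multiplicity 2.
Eigenvector v = (0,1); generalized eigenvector w with (A-λI)w=v is (-1,-3).
General solution: e^(t)[C_1·v + C_2·(t·v + w)].

x(t) = -C_2e^(t), z(t) = C_1e^(t) + C_2te^(t) - 3C_2e^(t)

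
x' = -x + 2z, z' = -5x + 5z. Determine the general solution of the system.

x(t) = -C_1e^(2t)sin(t) + C_1e^(2t)cos(t) + C_2e^(2t)sin(t) + C_2e^(2t)cos(t), z(t) = -2C_1e^(2t)sin(t) + C_1e^(2t)cos(t) + C_2e^(2t)sin(t) + 2C_2e^(2t)cos(t)

Coefficient matrix A = [[-1, 2], [-5, 5]].
Characteristic polynomial det(A - λI) = λ^2 - 4λ + 5 = 0.
Eigenvalues λ = 2 ± i (complex conjugate pair).
For λ=2+i: an eigenvector is (1,1) - i(-1,-2) = (1 + i, 1 + 2i).
A real fundamental pair from Re and Im of e^((2+i)t)v: X_1 = e^(2t)(cos(t)·(1,1) + sin(t)·(-1,-2)), X_2 = e^(2t)(sin(t)·(1,1) - cos(t)·(-1,-2)).
General solution: C_1X_1 + C_2X_2.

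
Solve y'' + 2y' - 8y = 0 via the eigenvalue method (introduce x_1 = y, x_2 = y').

y(t) = c_1e^(2t) + c_2e^(-4t)

Let x_1 = y, x_2 = y'. Then x_1' = x_2 and x_2' = 8x_1 - 2x_2.
A = [[0,1],[8,-2]]; det(A-λI) = λ^2 + 2λ - 8.
Eigenvalues λ = 2, -4 with eigenvectors (1,2), (1,-4).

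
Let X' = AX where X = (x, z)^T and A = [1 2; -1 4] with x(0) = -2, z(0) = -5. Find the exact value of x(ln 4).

A = [[1,2],[-1,4]]; eigenvalues λ = 3, 2.
Eigenvectors: (1,1) for λ=3, (-2,-1) for λ=2.
From the initial condition, c_1 = -8, c_2 = -3.
x(ln 4) = (-8)(4^3)(1) + (-3)(4^2)(-2) = -416.

-416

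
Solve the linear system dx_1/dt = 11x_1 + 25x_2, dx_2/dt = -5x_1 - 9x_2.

x_1(t) = 2C_1e^(t)sin(5t) + C_1e^(t)cos(5t) + C_2e^(t)sin(5t) - 2C_2e^(t)cos(5t), x_2(t) = -C_1e^(t)sin(5t) + C_2e^(t)cos(5t)

Coefficient matrix A = [[11, 25], [-5, -9]].
Characteristic polynomial det(A - λI) = λ^2 - 2λ + 26 = 0.
Eigenvalues λ = 1 ± 5i (complex conjugate pair).
For λ=1+5i: an eigenvector is (1,0) - i(2,-1) = (1 - 2i, 0 + i).
A real fundamental pair from Re and Im of e^((1+5i)t)v: X_1 = e^(t)(cos(5t)·(1,0) + sin(5t)·(2,-1)), X_2 = e^(t)(sin(5t)·(1,0) - cos(5t)·(2,-1)).
General solution: C_1X_1 + C_2X_2.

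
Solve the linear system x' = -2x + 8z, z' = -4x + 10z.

x(t) = -2c_1e^(2t) - c_2e^(6t), z(t) = -c_1e^(2t) - c_2e^(6t)

Coefficient matrix A = [[-2, 8], [-4, 10]].
Characteristic polynomial det(A - λI) = λ^2 - 8λ + 12 = 0.
Eigenvalues λ = 2, 6.
For λ=2: (A-λI) row 1 is [-4, 8], so an eigenvector is (-2, -1).
For λ=6: (A-λI) row 1 is [-8, 8], so an eigenvector is (-1, -1).
General solution: c_1e^(2t)(-2,-1) + c_2e^(6t)(-1,-1).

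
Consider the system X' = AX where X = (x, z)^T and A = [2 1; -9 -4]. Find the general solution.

x(t) = c_1e^(-t) + c_2te^(-t), z(t) = -3c_1e^(-t) - 3c_2te^(-t) + c_2e^(-t)

Coefficient matrix A = [[2, 1], [-9, -4]].
Characteristic polynomial det(A - λI) = λ^2 + 2λ + 1 = 0.
Single eigenvalue λ = -1 with algebraic multiplicity 2.
Eigenvector v = (1,-3); generalized eigenvector w with (A-λI)w=v is (0,1).
General solution: e^(-t)[c_1·v + c_2·(t·v + w)].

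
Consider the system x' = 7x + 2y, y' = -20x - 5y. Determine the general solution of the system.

Coefficient matrix A = [[7, 2], [-20, -5]].
Characteristic polynomial det(A - λI) = λ^2 - 2λ + 5 = 0.
Eigenvalues λ = 1 ± 2i (complex conjugate pair).
For λ=1+2i: an eigenvector is (-1,3) - i(0,1) = (-1, 3 - i).
A real fundamental pair from Re and Im of e^((1+2i)t)v: X_1 = e^(t)(cos(2t)·(-1,3) + sin(2t)·(0,1)), X_2 = e^(t)(sin(2t)·(-1,3) - cos(2t)·(0,1)).
General solution: C_1X_1 + C_2X_2.

x(t) = -C_1e^(t)cos(2t) - C_2e^(t)sin(2t), y(t) = C_1e^(t)sin(2t) + 3C_1e^(t)cos(2t) + 3C_2e^(t)sin(2t) - C_2e^(t)cos(2t)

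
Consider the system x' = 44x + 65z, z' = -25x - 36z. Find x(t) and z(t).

Coefficient matrix A = [[44, 65], [-25, -36]].
Characteristic polynomial det(A - λI) = λ^2 - 8λ + 41 = 0.
Eigenvalues λ = 4 ± 5i (complex conjugate pair).
For λ=4+5i: an eigenvector is (-3,2) - i(2,-1) = (-3 - 2i, 2 + i).
A real fundamental pair from Re and Im of e^((4+5i)t)v: X_1 = e^(4t)(cos(5t)·(-3,2) + sin(5t)·(2,-1)), X_2 = e^(4t)(sin(5t)·(-3,2) - cos(5t)·(2,-1)).
General solution: C_1X_1 + C_2X_2.

x(t) = 2C_1e^(4t)sin(5t) - 3C_1e^(4t)cos(5t) - 3C_2e^(4t)sin(5t) - 2C_2e^(4t)cos(5t), z(t) = -C_1e^(4t)sin(5t) + 2C_1e^(4t)cos(5t) + 2C_2e^(4t)sin(5t) + C_2e^(4t)cos(5t)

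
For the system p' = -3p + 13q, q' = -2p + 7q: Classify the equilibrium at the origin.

A = [[-3,13],[-2,7]]; det(A-λI) = λ^2 - 4λ + 5.
λ = 2 ± i: positive real part.

unstable spiral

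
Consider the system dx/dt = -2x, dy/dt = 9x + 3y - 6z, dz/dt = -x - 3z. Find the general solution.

x(t) = K_3e^(-2t), y(t) = -K_1e^(3t) + K_2e^(-3t) - 3K_3e^(-2t), z(t) = K_2e^(-3t) - K_3e^(-2t)

Coefficient matrix A = [[-2, 0, 0], [9, 3, -6], [-1, 0, -3]].
det(A - λI) = 0 gives eigenvalues λ = 3, -3, -2.
For λ=3: eigenvector (0,-1,0).
For λ=-3: eigenvector (0,1,1).
For λ=-2: eigenvector (1,-3,-1).
General solution: K_1e^(3t)(0,-1,0) + K_2e^(-3t)(0,1,1) + K_3e^(-2t)(1,-3,-1).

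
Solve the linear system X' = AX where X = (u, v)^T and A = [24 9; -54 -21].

Coefficient matrix A = [[24, 9], [-54, -21]].
Characteristic polynomial det(A - λI) = λ^2 - 3λ - 18 = 0.
Eigenvalues λ = 6, -3.
For λ=6: (A-λI) row 1 is [18, 9], so an eigenvector is (1, -2).
For λ=-3: (A-λI) row 1 is [27, 9], so an eigenvector is (-1, 3).
General solution: K_1e^(6t)(1,-2) + K_2e^(-3t)(-1,3).

u(t) = K_1e^(6t) - K_2e^(-3t), v(t) = -2K_1e^(6t) + 3K_2e^(-3t)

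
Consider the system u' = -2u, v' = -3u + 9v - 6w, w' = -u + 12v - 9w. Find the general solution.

Coefficient matrix A = [[-2, 0, 0], [-3, 9, -6], [-1, 12, -9]].
det(A - λI) = 0 gives eigenvalues λ = -2, -3, 3.
For λ=-2: eigenvector (1,3,5).
For λ=-3: eigenvector (0,1,2).
For λ=3: eigenvector (0,-1,-1).
General solution: K_1e^(-2t)(1,3,5) + K_2e^(-3t)(0,1,2) + K_3e^(3t)(0,-1,-1).

u(t) = K_1e^(-2t), v(t) = 3K_1e^(-2t) + K_2e^(-3t) - K_3e^(3t), w(t) = 5K_1e^(-2t) + 2K_2e^(-3t) - K_3e^(3t)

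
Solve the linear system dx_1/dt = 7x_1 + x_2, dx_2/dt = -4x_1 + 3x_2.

x_1(t) = C_1e^(5t) + C_2te^(5t) - C_2e^(5t), x_2(t) = -2C_1e^(5t) - 2C_2te^(5t) + 3C_2e^(5t)

Coefficient matrix A = [[7, 1], [-4, 3]].
Characteristic polynomial det(A - λI) = λ^2 - 10λ + 25 = 0.
Single eigenvalue λ = 5 with algebraic multiplicity 2.
Eigenvector v = (1,-2); generalized eigenvector w with (A-λI)w=v is (-1,3).
General solution: e^(5t)[C_1·v + C_2·(t·v + w)].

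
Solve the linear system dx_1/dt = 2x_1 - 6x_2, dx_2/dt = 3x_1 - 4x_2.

x_1(t) = -c_1e^(-t)sin(3t) + c_1e^(-t)cos(3t) + c_2e^(-t)sin(3t) + c_2e^(-t)cos(3t), x_2(t) = c_1e^(-t)cos(3t) + c_2e^(-t)sin(3t)

Coefficient matrix A = [[2, -6], [3, -4]].
Characteristic polynomial det(A - λI) = λ^2 + 2λ + 10 = 0.
Eigenvalues λ = -1 ± 3i (complex conjugate pair).
For λ=-1+3i: an eigenvector is (1,1) - i(-1,0) = (1 + i, 1).
A real fundamental pair from Re and Im of e^((-1+3i)t)v: X_1 = e^(-t)(cos(3t)·(1,1) + sin(3t)·(-1,0)), X_2 = e^(-t)(sin(3t)·(1,1) - cos(3t)·(-1,0)).
General solution: c_1X_1 + c_2X_2.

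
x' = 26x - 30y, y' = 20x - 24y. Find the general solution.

x(t) = -c_1e^(-4t) + 3c_2e^(6t), y(t) = -c_1e^(-4t) + 2c_2e^(6t)

Coefficient matrix A = [[26, -30], [20, -24]].
Characteristic polynomial det(A - λI) = λ^2 - 2λ - 24 = 0.
Eigenvalues λ = -4, 6.
For λ=-4: (A-λI) row 1 is [30, -30], so an eigenvector is (-1, -1).
For λ=6: (A-λI) row 1 is [20, -30], so an eigenvector is (3, 2).
General solution: c_1e^(-4t)(-1,-1) + c_2e^(6t)(3,2).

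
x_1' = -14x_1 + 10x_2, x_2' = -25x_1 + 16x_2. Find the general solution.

Coefficient matrix A = [[-14, 10], [-25, 16]].
Characteristic polynomial det(A - λI) = λ^2 - 2λ + 26 = 0.
Eigenvalues λ = 1 ± 5i (complex conjugate pair).
For λ=1+5i: an eigenvector is (-1,-1) - i(1,2) = (-1 - i, -1 - 2i).
A real fundamental pair from Re and Im of e^((1+5i)t)v: X_1 = e^(t)(cos(5t)·(-1,-1) + sin(5t)·(1,2)), X_2 = e^(t)(sin(5t)·(-1,-1) - cos(5t)·(1,2)).
General solution: C_1X_1 + C_2X_2.

x_1(t) = C_1e^(t)sin(5t) - C_1e^(t)cos(5t) - C_2e^(t)sin(5t) - C_2e^(t)cos(5t), x_2(t) = 2C_1e^(t)sin(5t) - C_1e^(t)cos(5t) - C_2e^(t)sin(5t) - 2C_2e^(t)cos(5t)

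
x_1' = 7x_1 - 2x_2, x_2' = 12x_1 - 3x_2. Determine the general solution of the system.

x_1(t) = C_1e^(t) - C_2e^(3t), x_2(t) = 3C_1e^(t) - 2C_2e^(3t)

Coefficient matrix A = [[7, -2], [12, -3]].
Characteristic polynomial det(A - λI) = λ^2 - 4λ + 3 = 0.
Eigenvalues λ = 1, 3.
For λ=1: (A-λI) row 1 is [6, -2], so an eigenvector is (1, 3).
For λ=3: (A-λI) row 1 is [4, -2], so an eigenvector is (-1, -2).
General solution: C_1e^(t)(1,3) + C_2e^(3t)(-1,-2).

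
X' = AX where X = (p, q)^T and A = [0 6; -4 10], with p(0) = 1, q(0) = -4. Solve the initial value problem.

Coefficient matrix A = [[0, 6], [-4, 10]].
Characteristic polynomial det(A - λI) = λ^2 - 10λ + 24 = 0.
Eigenvalues λ = 6, 4.
For λ=6: (A-λI) row 1 is [-6, 6], so an eigenvector is (1, 1).
For λ=4: (A-λI) row 1 is [-4, 6], so an eigenvector is (3, 2).
General solution: K_1e^(6t)(1,1) + K_2e^(4t)(3,2).
Applying p(0)=1, q(0)=-4 gives K_1=-14, K_2=5.

p(t) = -14e^(6t) + 15e^(4t), q(t) = -14e^(6t) + 10e^(4t)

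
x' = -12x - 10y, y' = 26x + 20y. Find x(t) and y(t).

x(t) = 2C_1e^(4t)sin(2t) + C_1e^(4t)cos(2t) + C_2e^(4t)sin(2t) - 2C_2e^(4t)cos(2t), y(t) = -3C_1e^(4t)sin(2t) - 2C_1e^(4t)cos(2t) - 2C_2e^(4t)sin(2t) + 3C_2e^(4t)cos(2t)

Coefficient matrix A = [[-12, -10], [26, 20]].
Characteristic polynomial det(A - λI) = λ^2 - 8λ + 20 = 0.
Eigenvalues λ = 4 ± 2i (complex conjugate pair).
For λ=4+2i: an eigenvector is (1,-2) - i(2,-3) = (1 - 2i, -2 + 3i).
A real fundamental pair from Re and Im of e^((4+2i)t)v: X_1 = e^(4t)(cos(2t)·(1,-2) + sin(2t)·(2,-3)), X_2 = e^(4t)(sin(2t)·(1,-2) - cos(2t)·(2,-3)).
General solution: C_1X_1 + C_2X_2.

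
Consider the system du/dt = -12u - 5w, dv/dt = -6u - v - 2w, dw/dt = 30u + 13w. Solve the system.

u(t) = c_1e^(-2t) - c_3e^(3t), v(t) = 2c_1e^(-2t) + c_2e^(-t), w(t) = -2c_1e^(-2t) + 3c_3e^(3t)

Coefficient matrix A = [[-12, 0, -5], [-6, -1, -2], [30, 0, 13]].
det(A - λI) = 0 gives eigenvalues λ = -2, -1, 3.
For λ=-2: eigenvector (1,2,-2).
For λ=-1: eigenvector (0,1,0).
For λ=3: eigenvector (-1,0,3).
General solution: c_1e^(-2t)(1,2,-2) + c_2e^(-t)(0,1,0) + c_3e^(3t)(-1,0,3).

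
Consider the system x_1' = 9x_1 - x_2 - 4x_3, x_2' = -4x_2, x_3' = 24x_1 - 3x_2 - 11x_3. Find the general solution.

Coefficient matrix A = [[9, -1, -4], [0, -4, 0], [24, -3, -11]].
det(A - λI) = 0 gives eigenvalues λ = 1, -4, -3.
For λ=1: eigenvector (1,0,2).
For λ=-4: eigenvector (1,1,3).
For λ=-3: eigenvector (1,0,3).
General solution: C_1e^(t)(1,0,2) + C_2e^(-4t)(1,1,3) + C_3e^(-3t)(1,0,3).

x_1(t) = C_1e^(t) + C_2e^(-4t) + C_3e^(-3t), x_2(t) = C_2e^(-4t), x_3(t) = 2C_1e^(t) + 3C_2e^(-4t) + 3C_3e^(-3t)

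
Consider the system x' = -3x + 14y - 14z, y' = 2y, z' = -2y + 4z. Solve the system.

x(t) = -2K_1e^(4t) + K_3e^(-3t), y(t) = K_2e^(2t), z(t) = K_1e^(4t) + K_2e^(2t)

Coefficient matrix A = [[-3, 14, -14], [0, 2, 0], [0, -2, 4]].
det(A - λI) = 0 gives eigenvalues λ = 4, 2, -3.
For λ=4: eigenvector (-2,0,1).
For λ=2: eigenvector (0,1,1).
For λ=-3: eigenvector (1,0,0).
General solution: K_1e^(4t)(-2,0,1) + K_2e^(2t)(0,1,1) + K_3e^(-3t)(1,0,0).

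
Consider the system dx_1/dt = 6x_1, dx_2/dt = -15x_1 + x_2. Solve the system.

Coefficient matrix A = [[6, 0], [-15, 1]].
Characteristic polynomial det(A - λI) = λ^2 - 7λ + 6 = 0.
Eigenvalues λ = 6, 1.
For λ=6: (A-λI) row 2 is [-15, -5], so an eigenvector is (-1, 3).
For λ=1: (A-λI) row 1 is [5, 0], so an eigenvector is (0, -1).
General solution: C_1e^(6t)(-1,3) + C_2e^(t)(0,-1).

x_1(t) = -C_1e^(6t), x_2(t) = 3C_1e^(6t) - C_2e^(t)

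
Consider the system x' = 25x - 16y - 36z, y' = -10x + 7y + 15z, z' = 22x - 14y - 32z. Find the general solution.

Coefficient matrix A = [[25, -16, -36], [-10, 7, 15], [22, -14, -32]].
det(A - λI) = 0 gives eigenvalues λ = 1, -3, 2.
For λ=1: eigenvector (-3,0,-2).
For λ=-3: eigenvector (-2,1,-2).
For λ=2: eigenvector (4,-1,3).
General solution: K_1e^(t)(-3,0,-2) + K_2e^(-3t)(-2,1,-2) + K_3e^(2t)(4,-1,3).

x(t) = -3K_1e^(t) - 2K_2e^(-3t) + 4K_3e^(2t), y(t) = K_2e^(-3t) - K_3e^(2t), z(t) = -2K_1e^(t) - 2K_2e^(-3t) + 3K_3e^(2t)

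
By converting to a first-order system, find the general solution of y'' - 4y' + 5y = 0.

Let x_1 = y, x_2 = y'. Then x_1' = x_2 and x_2' = -5x_1 + 4x_2.
A = [[0,1],[-5,4]]; det(A-λI) = λ^2 - 4λ + 5.
Eigenvalues λ = 2 ± i.

y(t) = C_1e^(2t)cos(t) + C_2e^(2t)sin(t)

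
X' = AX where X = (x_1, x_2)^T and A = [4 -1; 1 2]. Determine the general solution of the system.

Coefficient matrix A = [[4, -1], [1, 2]].
Characteristic polynomial det(A - λI) = λ^2 - 6λ + 9 = 0.
Single eigenvalue λ = 3 with algebraic multiplicity 2.
Eigenvector v = (1,1); generalized eigenvector w with (A-λI)w=v is (0,-1).
General solution: e^(3t)[C_1·v + C_2·(t·v + w)].

x_1(t) = C_1e^(3t) + C_2te^(3t), x_2(t) = C_1e^(3t) + C_2te^(3t) - C_2e^(3t)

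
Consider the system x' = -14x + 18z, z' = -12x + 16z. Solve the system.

x(t) = c_1e^(4t) - 3c_2e^(-2t), z(t) = c_1e^(4t) - 2c_2e^(-2t)

Coefficient matrix A = [[-14, 18], [-12, 16]].
Characteristic polynomial det(A - λI) = λ^2 - 2λ - 8 = 0.
Eigenvalues λ = 4, -2.
For λ=4: (A-λI) row 1 is [-18, 18], so an eigenvector is (1, 1).
For λ=-2: (A-λI) row 1 is [-12, 18], so an eigenvector is (-3, -2).
General solution: c_1e^(4t)(1,1) + c_2e^(-2t)(-3,-2).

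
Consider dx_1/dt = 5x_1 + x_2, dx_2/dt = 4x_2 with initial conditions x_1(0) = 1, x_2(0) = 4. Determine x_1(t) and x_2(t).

Coefficient matrix A = [[5, 1], [0, 4]].
Characteristic polynomial det(A - λI) = λ^2 - 9λ + 20 = 0.
Eigenvalues λ = 5, 4.
For λ=5: (A-λI) row 1 is [0, 1], so an eigenvector is (1, 0).
For λ=4: (A-λI) row 1 is [1, 1], so an eigenvector is (-1, 1).
General solution: C_1e^(5t)(1,0) + C_2e^(4t)(-1,1).
Applying x_1(0)=1, x_2(0)=4 gives C_1=5, C_2=4.

x_1(t) = 5e^(5t) - 4e^(4t), x_2(t) = 4e^(4t)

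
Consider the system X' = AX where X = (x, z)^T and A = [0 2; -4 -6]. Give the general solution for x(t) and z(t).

x(t) = -C_1e^(-2t) - C_2e^(-4t), z(t) = C_1e^(-2t) + 2C_2e^(-4t)

Coefficient matrix A = [[0, 2], [-4, -6]].
Characteristic polynomial det(A - λI) = λ^2 + 6λ + 8 = 0.
Eigenvalues λ = -2, -4.
For λ=-2: (A-λI) row 1 is [2, 2], so an eigenvector is (-1, 1).
For λ=-4: (A-λI) row 1 is [4, 2], so an eigenvector is (-1, 2).
General solution: C_1e^(-2t)(-1,1) + C_2e^(-4t)(-1,2).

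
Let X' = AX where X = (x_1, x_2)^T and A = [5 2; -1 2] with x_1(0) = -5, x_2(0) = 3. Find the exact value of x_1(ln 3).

-351

A = [[5,2],[-1,2]]; eigenvalues λ = 3, 4.
Eigenvectors: (-1,1) for λ=3, (2,-1) for λ=4.
From the initial condition, c_1 = 1, c_2 = -2.
x_1(ln 3) = (1)(3^3)(-1) + (-2)(3^4)(2) = -351.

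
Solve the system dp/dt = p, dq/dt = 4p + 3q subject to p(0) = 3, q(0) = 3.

p(t) = 3e^(t), q(t) = 9e^(3t) - 6e^(t)

Coefficient matrix A = [[1, 0], [4, 3]].
Characteristic polynomial det(A - λI) = λ^2 - 4λ + 3 = 0.
Eigenvalues λ = 1, 3.
For λ=1: (A-λI) row 2 is [4, 2], so an eigenvector is (-1, 2).
For λ=3: (A-λI) row 1 is [-2, 0], so an eigenvector is (0, -1).
General solution: C_1e^(t)(-1,2) + C_2e^(3t)(0,-1).
Applying p(0)=3, q(0)=3 gives C_1=-3, C_2=-9.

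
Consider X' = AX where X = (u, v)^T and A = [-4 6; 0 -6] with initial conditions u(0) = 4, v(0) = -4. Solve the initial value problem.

Coefficient matrix A = [[-4, 6], [0, -6]].
Characteristic polynomial det(A - λI) = λ^2 + 10λ + 24 = 0.
Eigenvalues λ = -4, -6.
For λ=-4: (A-λI) row 1 is [0, 6], so an eigenvector is (1, 0).
For λ=-6: (A-λI) row 1 is [2, 6], so an eigenvector is (-3, 1).
General solution: c_1e^(-4t)(1,0) + c_2e^(-6t)(-3,1).
Applying u(0)=4, v(0)=-4 gives c_1=-8, c_2=-4.

u(t) = -8e^(-4t) + 12e^(-6t), v(t) = -4e^(-6t)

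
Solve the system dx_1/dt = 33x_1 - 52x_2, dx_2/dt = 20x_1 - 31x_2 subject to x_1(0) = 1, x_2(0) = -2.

Coefficient matrix A = [[33, -52], [20, -31]].
Characteristic polynomial det(A - λI) = λ^2 - 2λ + 17 = 0.
Eigenvalues λ = 1 ± 4i (complex conjugate pair).
For λ=1+4i: an eigenvector is (-2,-1) - i(-3,-2) = (-2 + 3i, -1 + 2i).
A real fundamental pair from Re and Im of e^((1+4i)t)v: X_1 = e^(t)(cos(4t)·(-2,-1) + sin(4t)·(-3,-2)), X_2 = e^(t)(sin(4t)·(-2,-1) - cos(4t)·(-3,-2)).
General solution: K_1X_1 + K_2X_2.
Applying x_1(0)=1, x_2(0)=-2 gives K_1=-8, K_2=-5.

x_1(t) = 34e^(t)sin(4t) + e^(t)cos(4t), x_2(t) = 21e^(t)sin(4t) - 2e^(t)cos(4t)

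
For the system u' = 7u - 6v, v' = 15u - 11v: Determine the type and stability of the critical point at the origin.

A = [[7,-6],[15,-11]]; det(A-λI) = λ^2 + 4λ + 13.
λ = -2 ± 3i: negative real part.

stable spiral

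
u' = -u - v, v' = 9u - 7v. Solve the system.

u(t) = K_1e^(-4t) + K_2te^(-4t) + K_2e^(-4t), v(t) = 3K_1e^(-4t) + 3K_2te^(-4t) + 2K_2e^(-4t)

Coefficient matrix A = [[-1, -1], [9, -7]].
Characteristic polynomial det(A - λI) = λ^2 + 8λ + 16 = 0.
Single eigenvalue λ = -4 with algebraic multiplicity 2.
Eigenvector v = (1,3); generalized eigenvector w with (A-λI)w=v is (1,2).
General solution: e^(-4t)[K_1·v + K_2·(t·v + w)].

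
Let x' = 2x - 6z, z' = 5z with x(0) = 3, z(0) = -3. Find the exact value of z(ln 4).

A = [[2,-6],[0,5]]; eigenvalues λ = 5, 2.
Eigenvectors: (-2,1) for λ=5, (-1,0) for λ=2.
From the initial condition, c_1 = -3, c_2 = 3.
z(ln 4) = (-3)(4^5)(1) + (3)(4^2)(0) = -3072.

-3072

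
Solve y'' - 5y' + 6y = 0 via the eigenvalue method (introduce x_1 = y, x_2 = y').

Let x_1 = y, x_2 = y'. Then x_1' = x_2 and x_2' = -6x_1 + 5x_2.
A = [[0,1],[-6,5]]; det(A-λI) = λ^2 - 5λ + 6.
Eigenvalues λ = 2, 3 with eigenvectors (1,2), (1,3).

y(t) = c_1e^(2t) + c_2e^(3t)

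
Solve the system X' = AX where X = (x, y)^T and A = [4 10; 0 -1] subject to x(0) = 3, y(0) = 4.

x(t) = 11e^(4t) - 8e^(-t), y(t) = 4e^(-t)

Coefficient matrix A = [[4, 10], [0, -1]].
Characteristic polynomial det(A - λI) = λ^2 - 3λ - 4 = 0.
Eigenvalues λ = -1, 4.
For λ=-1: (A-λI) row 1 is [5, 10], so an eigenvector is (2, -1).
For λ=4: (A-λI) row 1 is [0, 10], so an eigenvector is (-1, 0).
General solution: c_1e^(-t)(2,-1) + c_2e^(4t)(-1,0).
Applying x(0)=3, y(0)=4 gives c_1=-4, c_2=-11.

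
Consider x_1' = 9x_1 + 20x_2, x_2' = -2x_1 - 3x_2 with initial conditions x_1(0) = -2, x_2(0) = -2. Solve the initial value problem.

x_1(t) = -26e^(3t)sin(2t) - 2e^(3t)cos(2t), x_2(t) = 8e^(3t)sin(2t) - 2e^(3t)cos(2t)

Coefficient matrix A = [[9, 20], [-2, -3]].
Characteristic polynomial det(A - λI) = λ^2 - 6λ + 13 = 0.
Eigenvalues λ = 3 ± 2i (complex conjugate pair).
For λ=3+2i: an eigenvector is (-3,1) - i(1,0) = (-3 - i, 1).
A real fundamental pair from Re and Im of e^((3+2i)t)v: X_1 = e^(3t)(cos(2t)·(-3,1) + sin(2t)·(1,0)), X_2 = e^(3t)(sin(2t)·(-3,1) - cos(2t)·(1,0)).
General solution: c_1X_1 + c_2X_2.
Applying x_1(0)=-2, x_2(0)=-2 gives c_1=-2, c_2=8.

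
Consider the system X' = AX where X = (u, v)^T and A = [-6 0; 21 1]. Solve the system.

Coefficient matrix A = [[-6, 0], [21, 1]].
Characteristic polynomial det(A - λI) = λ^2 + 5λ - 6 = 0.
Eigenvalues λ = -6, 1.
For λ=-6: (A-λI) row 2 is [21, 7], so an eigenvector is (1, -3).
For λ=1: (A-λI) row 1 is [-7, 0], so an eigenvector is (0, 1).
General solution: C_1e^(-6t)(1,-3) + C_2e^(t)(0,1).

u(t) = C_1e^(-6t), v(t) = -3C_1e^(-6t) + C_2e^(t)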